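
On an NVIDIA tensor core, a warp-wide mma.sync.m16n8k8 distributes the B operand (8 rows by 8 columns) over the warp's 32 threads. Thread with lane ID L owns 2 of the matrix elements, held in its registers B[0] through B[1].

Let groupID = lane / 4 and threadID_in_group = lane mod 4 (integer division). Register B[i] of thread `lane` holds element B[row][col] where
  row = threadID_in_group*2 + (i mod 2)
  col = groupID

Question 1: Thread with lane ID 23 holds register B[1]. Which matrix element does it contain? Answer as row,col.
7,5

lane 23->23/4=5, 23 mod 4=3
i=1  r:2·3+1->7  c:5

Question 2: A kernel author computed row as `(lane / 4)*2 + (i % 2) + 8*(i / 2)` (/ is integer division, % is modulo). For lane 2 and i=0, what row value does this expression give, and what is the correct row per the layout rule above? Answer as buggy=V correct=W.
buggy=0 correct=4

`(lane / 4)*2 + (i % 2) + 8*(i / 2)`[2,0]→0
L=2→G=2>>2=0, T=2&3=2
[0]→row 2·2+0=4  col G=0
row: 0 vs 4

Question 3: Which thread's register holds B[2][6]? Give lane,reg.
25,0

c=6->g=6  r=2->t=1,b0=0
L=6*4+1=25  i=0=0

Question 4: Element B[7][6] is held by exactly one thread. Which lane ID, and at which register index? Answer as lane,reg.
c=6→G=6  r=7→T=3,p=1
L=6*4+3=27  i=1=1

27,1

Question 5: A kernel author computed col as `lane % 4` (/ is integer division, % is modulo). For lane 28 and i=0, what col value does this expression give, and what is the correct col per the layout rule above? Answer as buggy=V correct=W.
buggy=0 correct=7

`lane % 4`[28,0]->0
lane 28->28/4=7, 28 mod 4=0
i=0  r:2·0+0->0  c:7
col: 0 vs 7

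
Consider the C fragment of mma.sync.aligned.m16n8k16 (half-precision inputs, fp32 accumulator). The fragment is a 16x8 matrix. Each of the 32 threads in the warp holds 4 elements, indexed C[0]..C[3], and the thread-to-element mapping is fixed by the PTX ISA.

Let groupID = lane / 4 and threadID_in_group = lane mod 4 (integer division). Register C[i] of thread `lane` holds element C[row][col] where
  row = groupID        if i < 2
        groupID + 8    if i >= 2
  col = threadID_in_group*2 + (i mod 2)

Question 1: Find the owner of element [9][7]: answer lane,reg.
r=9⇒gr=1,Rb=1  c=7⇒th=3,odd=1
L=1*4+3=7  i=1*2+1=3

7,3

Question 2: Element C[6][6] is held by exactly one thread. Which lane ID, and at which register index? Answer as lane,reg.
27,0

r=6⇒gr=6,Rb=0  c=6⇒th=3,odd=0
L=6*4+3=27  i=0*2+0=0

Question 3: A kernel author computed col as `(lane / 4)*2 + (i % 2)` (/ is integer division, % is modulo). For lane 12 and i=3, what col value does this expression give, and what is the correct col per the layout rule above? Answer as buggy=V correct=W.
`(lane / 4)*2 + (i % 2)`[12,3]->7
lane 12: g=3 (12/4), t=0 (12%4)
i=3: r=3+8=11, c=0*2+1=1
col: 7 vs 1

buggy=7 correct=1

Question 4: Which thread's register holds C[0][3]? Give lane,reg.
r=0→G=0,rhi=0  c=3→T=1,p=1
L=0*4+1=1  i=0*2+1=1

1,1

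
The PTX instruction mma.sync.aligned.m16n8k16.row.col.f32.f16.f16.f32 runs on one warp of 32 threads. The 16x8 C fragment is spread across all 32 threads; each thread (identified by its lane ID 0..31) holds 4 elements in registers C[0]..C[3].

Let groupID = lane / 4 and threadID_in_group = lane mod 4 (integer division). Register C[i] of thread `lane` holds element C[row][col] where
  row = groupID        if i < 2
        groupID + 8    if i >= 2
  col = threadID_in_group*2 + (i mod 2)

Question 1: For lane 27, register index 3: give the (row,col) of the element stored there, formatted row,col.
L=27→G=27>>2=6, T=27&3=3
[3]→row 6+8=14  col 3·2+1=7

14,7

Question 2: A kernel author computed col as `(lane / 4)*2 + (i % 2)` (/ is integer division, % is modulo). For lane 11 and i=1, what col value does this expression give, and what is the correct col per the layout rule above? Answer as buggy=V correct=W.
`(lane / 4)*2 + (i % 2)`[11,1]->5
11: g=2,t=3
[1] (2+0,3*2+1) = (2,7)
col: 5 vs 7

buggy=5 correct=7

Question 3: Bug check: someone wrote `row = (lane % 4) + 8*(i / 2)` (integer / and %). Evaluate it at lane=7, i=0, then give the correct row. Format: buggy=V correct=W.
buggy=3 correct=1

`(lane % 4) + 8*(i / 2)`[7,0]->3
lane 7->7/4=1, 7 mod 4=3
i=0  r:1+0->1  c:2·3+0->6
row: 3 vs 1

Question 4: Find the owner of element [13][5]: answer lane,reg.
r:13=>grp=5,rB=1  c:5=>tig=2,lo=1
L=5*4+2=22  i=1*2+1=3

22,3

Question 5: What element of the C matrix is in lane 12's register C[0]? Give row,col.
3,0

12: gr=3,th=0
[0] (3+0,0*2+0) = (3,0)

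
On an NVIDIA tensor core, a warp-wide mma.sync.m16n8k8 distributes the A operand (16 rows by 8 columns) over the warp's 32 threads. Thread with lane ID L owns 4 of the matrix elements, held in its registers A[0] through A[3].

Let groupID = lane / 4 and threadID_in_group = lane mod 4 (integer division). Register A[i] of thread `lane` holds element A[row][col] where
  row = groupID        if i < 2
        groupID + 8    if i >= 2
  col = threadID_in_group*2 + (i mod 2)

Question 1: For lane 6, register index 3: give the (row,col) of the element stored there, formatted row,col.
6: gr=1,th=2
[3] (1+8,2*2+1) = (9,5)

9,5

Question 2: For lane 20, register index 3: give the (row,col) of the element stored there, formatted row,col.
L=20⇒gr=20>>2=5, th=20&3=0
[3]⇒row 5+8=13  col 0·2+1=1

13,1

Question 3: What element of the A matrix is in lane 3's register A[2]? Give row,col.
8,6

lane 3=>3/4=0, 3 mod 4=3
i=2  r:0+8=>8  c:2·3+0=>6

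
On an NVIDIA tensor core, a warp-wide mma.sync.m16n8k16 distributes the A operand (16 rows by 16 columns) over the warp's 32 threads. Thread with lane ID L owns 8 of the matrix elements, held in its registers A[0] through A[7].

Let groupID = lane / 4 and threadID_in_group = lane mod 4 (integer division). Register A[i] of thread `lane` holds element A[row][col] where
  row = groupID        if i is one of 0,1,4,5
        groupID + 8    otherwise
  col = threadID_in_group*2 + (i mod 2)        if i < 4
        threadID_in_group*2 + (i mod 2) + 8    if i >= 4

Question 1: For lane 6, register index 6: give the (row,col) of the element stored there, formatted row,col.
9,12

lane 6: gid=1 (6/4), tid=2 (6%4)
i=6: r=1+8=9, c=2*2+0+8=12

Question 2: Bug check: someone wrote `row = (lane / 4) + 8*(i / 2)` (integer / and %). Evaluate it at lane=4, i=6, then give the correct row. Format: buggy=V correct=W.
buggy=25 correct=9

`(lane / 4) + 8*(i / 2)`[4,6]→25
4: G=1,T=0
[6] (1+8,0*2+0+8) = (9,8)
row: 25 vs 9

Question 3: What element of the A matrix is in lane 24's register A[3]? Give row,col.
L=24=>grp=24>>2=6, tig=24&3=0
[3]=>row 6+8=14  col 0·2+1+0=1

14,1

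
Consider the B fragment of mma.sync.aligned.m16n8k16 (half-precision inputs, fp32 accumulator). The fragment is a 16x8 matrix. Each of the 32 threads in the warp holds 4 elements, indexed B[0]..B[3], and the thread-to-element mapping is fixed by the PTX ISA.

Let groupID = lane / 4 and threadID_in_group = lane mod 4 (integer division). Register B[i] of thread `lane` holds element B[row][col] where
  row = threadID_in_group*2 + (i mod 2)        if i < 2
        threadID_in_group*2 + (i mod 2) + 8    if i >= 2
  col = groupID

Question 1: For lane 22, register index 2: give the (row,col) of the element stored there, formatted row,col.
12,5

L=22->gid=22>>2=5, tid=22&3=2
[2]->row 2·2+0+8=12  col gid=5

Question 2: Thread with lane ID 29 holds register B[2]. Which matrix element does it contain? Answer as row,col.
L=29->gid=29>>2=7, tid=29&3=1
[2]->row 1·2+0+8=10  col gid=7

10,7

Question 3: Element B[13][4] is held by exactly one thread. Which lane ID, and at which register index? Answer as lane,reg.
18,3

c=4⇒gr=4  r=13⇒Rb=1,th=2,odd=1
L=4*4+2=18  i=1*2+1=3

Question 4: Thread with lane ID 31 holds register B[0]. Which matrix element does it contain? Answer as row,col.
6,7

31: gid=7,tid=3
[0] (3*2+0+0,7) = (6,7)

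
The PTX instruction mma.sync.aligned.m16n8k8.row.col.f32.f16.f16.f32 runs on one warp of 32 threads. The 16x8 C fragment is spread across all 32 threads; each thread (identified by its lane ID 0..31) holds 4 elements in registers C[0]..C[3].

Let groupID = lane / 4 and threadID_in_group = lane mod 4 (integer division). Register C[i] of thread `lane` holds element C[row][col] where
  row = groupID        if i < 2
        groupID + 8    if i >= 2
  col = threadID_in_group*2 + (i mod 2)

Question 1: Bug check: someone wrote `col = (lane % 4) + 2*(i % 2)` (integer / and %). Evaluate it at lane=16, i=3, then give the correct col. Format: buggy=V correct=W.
`(lane % 4) + 2*(i % 2)`[16,3]=>2
lane 16: grp=4 (16/4), tig=0 (16%4)
i=3: r=4+8=12, c=0*2+1=1
col: 2 vs 1

buggy=2 correct=1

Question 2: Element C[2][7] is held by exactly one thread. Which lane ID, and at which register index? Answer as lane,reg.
11,1

r:2=>grp=2,rB=0  c:7=>tig=3,lo=1
L=2*4+3=11  i=0*2+1=1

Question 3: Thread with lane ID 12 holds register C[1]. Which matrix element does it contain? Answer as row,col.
3,1

12: G=3,T=0
[1] (3+0,0*2+1) = (3,1)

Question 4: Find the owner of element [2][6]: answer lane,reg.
11,0

r:2=>grp=2,rB=0  c:6=>tig=3,lo=0
L=2*4+3=11  i=0*2+0=0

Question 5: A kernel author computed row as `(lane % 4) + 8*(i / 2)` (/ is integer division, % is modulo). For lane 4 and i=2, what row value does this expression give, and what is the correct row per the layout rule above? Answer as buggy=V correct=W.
buggy=8 correct=9

`(lane % 4) + 8*(i / 2)`[4,2]->8
lane 4->4/4=1, 4 mod 4=0
i=2  r:1+8->9  c:2·0+0->0
row: 8 vs 9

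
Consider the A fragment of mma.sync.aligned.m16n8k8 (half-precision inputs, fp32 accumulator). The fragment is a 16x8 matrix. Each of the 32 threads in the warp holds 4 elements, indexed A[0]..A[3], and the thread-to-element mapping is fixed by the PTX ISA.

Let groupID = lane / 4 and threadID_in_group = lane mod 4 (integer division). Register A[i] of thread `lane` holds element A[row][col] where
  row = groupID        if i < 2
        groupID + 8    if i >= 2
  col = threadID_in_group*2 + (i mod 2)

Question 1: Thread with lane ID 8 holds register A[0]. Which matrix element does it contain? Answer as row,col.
2,0

lane 8: G=2 (8/4), T=0 (8%4)
i=0: r=2+0=2, c=0*2+0=0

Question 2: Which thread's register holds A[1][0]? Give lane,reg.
4,0

r=1->g=1,rb=0  c=0->t=0,b0=0
L=1*4+0=4  i=0*2+0=0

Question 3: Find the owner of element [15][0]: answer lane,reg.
r: 15->gid=7,r8=1  c: 0->tid=0,i&1=0
L=7*4+0=28  i=1*2+0=2

28,2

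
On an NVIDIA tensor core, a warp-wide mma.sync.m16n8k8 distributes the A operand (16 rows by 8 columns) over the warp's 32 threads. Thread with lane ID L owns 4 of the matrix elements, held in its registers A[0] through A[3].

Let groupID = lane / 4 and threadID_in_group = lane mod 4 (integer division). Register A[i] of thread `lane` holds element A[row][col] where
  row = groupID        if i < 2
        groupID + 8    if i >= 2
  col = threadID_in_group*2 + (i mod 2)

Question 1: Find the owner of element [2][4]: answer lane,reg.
r: 2->gid=2,r8=0  c: 4->tid=2,i&1=0
L=2*4+2=10  i=0*2+0=0

10,0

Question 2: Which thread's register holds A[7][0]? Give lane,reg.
28,0

r:7=>grp=7,rB=0  c:0=>tig=0,lo=0
L=7*4+0=28  i=0*2+0=0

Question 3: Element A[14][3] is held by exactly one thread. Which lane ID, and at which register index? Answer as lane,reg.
r: 14->gid=6,r8=1  c: 3->tid=1,i&1=1
L=6*4+1=25  i=1*2+1=3

25,3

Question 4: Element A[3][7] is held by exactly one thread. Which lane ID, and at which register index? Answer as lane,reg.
r: 3->gid=3,r8=0  c: 7->tid=3,i&1=1
L=3*4+3=15  i=0*2+1=1

15,1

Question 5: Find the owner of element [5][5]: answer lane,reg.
r=5->g=5,rb=0  c=5->t=2,b0=1
L=5*4+2=22  i=0*2+1=1

22,1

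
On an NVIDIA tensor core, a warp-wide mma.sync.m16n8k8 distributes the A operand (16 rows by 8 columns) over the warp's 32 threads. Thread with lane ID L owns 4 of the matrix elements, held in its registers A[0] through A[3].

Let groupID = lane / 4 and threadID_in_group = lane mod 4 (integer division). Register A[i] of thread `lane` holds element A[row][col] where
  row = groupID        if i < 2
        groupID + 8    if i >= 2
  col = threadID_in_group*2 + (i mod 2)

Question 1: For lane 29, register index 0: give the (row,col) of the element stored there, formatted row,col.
7,2

lane 29: grp=7 (29/4), tig=1 (29%4)
i=0: r=7+0=7, c=1*2+0=2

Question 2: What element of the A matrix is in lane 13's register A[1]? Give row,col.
3,3

L=13→G=13>>2=3, T=13&3=1
[1]→row 3+0=3  col 1·2+1=3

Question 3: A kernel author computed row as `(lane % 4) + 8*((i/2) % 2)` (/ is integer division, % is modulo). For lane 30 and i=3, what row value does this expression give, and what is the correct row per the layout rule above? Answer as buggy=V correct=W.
buggy=10 correct=15

`(lane % 4) + 8*((i/2) % 2)`[30,3]->10
30: gid=7,tid=2
[3] (7+8,2*2+1) = (15,5)
row: 10 vs 15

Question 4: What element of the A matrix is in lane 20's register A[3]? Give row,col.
L=20→G=20>>2=5, T=20&3=0
[3]→row 5+8=13  col 0·2+1=1

13,1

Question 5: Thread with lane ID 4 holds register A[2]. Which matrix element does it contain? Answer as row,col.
9,0

lane 4: G=1 (4/4), T=0 (4%4)
i=2: r=1+8=9, c=0*2+0=0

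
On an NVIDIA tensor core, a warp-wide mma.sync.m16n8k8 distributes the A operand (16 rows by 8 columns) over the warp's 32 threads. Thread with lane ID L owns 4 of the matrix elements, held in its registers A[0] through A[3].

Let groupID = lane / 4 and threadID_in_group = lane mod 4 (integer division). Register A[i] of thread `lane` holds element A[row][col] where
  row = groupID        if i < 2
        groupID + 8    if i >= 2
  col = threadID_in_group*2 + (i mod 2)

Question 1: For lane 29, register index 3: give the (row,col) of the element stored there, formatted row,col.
15,3

L=29→G=29>>2=7, T=29&3=1
[3]→row 7+8=15  col 1·2+1=3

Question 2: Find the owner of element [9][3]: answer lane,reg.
r=9⇒gr=1,Rb=1  c=3⇒th=1,odd=1
L=1*4+1=5  i=1*2+1=3

5,3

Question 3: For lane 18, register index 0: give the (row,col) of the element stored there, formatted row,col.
4,4

lane 18: grp=4 (18/4), tig=2 (18%4)
i=0: r=4+0=4, c=2*2+0=4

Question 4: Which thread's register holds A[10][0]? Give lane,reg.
r:10=>grp=2,rB=1  c:0=>tig=0,lo=0
L=2*4+0=8  i=1*2+0=2

8,2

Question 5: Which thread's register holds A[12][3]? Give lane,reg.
17,3

r=12→G=4,rhi=1  c=3→T=1,p=1
L=4*4+1=17  i=1*2+1=3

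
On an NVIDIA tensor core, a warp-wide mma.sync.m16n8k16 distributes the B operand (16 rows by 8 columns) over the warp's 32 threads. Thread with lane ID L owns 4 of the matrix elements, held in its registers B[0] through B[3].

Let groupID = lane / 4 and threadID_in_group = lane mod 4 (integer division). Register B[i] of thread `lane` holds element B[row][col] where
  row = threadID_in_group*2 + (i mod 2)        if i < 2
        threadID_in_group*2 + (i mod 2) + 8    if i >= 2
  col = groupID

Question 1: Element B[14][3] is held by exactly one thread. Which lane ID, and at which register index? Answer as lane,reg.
c=3⇒gr=3  r=14⇒Rb=1,th=3,odd=0
L=3*4+3=15  i=1*2+0=2

15,2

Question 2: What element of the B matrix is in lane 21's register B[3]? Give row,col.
L=21->gid=21>>2=5, tid=21&3=1
[3]->row 1·2+1+8=11  col gid=5

11,5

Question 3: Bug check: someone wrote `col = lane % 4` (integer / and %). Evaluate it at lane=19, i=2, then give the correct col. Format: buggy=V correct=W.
buggy=3 correct=4

`lane % 4`[19,2]→3
L=19→G=19>>2=4, T=19&3=3
[2]→row 3·2+0+8=14  col G=4
col: 3 vs 4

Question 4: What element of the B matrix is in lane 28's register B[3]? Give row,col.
9,7

L=28->g=28>>2=7, t=28&3=0
[3]->row 0·2+1+8=9  col g=7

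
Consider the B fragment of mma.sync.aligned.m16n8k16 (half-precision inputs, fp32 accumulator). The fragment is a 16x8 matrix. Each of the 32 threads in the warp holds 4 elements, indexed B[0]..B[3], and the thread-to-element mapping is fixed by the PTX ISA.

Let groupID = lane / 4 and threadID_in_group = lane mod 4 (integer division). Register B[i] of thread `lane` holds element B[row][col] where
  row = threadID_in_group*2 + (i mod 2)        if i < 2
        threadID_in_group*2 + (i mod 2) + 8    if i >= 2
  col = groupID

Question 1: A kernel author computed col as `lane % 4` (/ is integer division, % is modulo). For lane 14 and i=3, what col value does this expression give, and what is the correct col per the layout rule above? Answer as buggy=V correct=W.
`lane % 4`[14,3]→2
14: G=3,T=2
[3] (2*2+1+8,3) = (13,3)
col: 2 vs 3

buggy=2 correct=3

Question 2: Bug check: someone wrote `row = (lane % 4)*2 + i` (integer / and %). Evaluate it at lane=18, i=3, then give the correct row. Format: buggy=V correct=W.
`(lane % 4)*2 + i`[18,3]->7
18: g=4,t=2
[3] (2*2+1+8,4) = (13,4)
row: 7 vs 13

buggy=7 correct=13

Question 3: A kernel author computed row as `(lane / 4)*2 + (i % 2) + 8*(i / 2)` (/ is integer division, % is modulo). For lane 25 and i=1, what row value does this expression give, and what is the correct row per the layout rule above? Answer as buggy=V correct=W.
`(lane / 4)*2 + (i % 2) + 8*(i / 2)`[25,1]⇒13
25: gr=6,th=1
[1] (1*2+1+0,6) = (3,6)
row: 13 vs 3

buggy=13 correct=3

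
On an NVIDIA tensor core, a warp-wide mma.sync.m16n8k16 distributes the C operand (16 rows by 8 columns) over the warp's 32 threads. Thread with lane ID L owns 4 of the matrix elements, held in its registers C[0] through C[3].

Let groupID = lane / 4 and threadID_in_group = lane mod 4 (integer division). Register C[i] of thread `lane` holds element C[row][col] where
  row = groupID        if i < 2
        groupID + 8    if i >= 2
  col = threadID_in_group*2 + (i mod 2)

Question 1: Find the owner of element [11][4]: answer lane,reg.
r=11→G=3,rhi=1  c=4→T=2,p=0
L=3*4+2=14  i=1*2+0=2

14,2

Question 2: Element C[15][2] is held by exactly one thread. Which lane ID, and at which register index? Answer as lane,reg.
29,2

r: 15->gid=7,r8=1  c: 2->tid=1,i&1=0
L=7*4+1=29  i=1*2+0=2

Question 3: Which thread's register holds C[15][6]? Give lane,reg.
r=15→G=7,rhi=1  c=6→T=3,p=0
L=7*4+3=31  i=1*2+0=2

31,2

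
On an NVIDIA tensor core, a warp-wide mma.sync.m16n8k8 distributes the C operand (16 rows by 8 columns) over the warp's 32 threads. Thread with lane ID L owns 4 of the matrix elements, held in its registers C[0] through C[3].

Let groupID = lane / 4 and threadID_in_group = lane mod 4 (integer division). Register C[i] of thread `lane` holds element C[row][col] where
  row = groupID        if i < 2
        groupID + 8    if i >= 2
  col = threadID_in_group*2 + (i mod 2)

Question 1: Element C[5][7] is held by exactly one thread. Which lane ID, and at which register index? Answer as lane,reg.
23,1

r=5->g=5,rb=0  c=7->t=3,b0=1
L=5*4+3=23  i=0*2+1=1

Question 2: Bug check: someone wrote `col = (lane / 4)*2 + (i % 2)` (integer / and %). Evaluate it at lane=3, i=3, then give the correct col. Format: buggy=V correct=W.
buggy=1 correct=7

`(lane / 4)*2 + (i % 2)`[3,3]→1
L=3→G=3>>2=0, T=3&3=3
[3]→row 0+8=8  col 3·2+1=7
col: 1 vs 7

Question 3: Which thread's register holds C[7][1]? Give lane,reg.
28,1

r:7=>grp=7,rB=0  c:1=>tig=0,lo=1
L=7*4+0=28  i=0*2+1=1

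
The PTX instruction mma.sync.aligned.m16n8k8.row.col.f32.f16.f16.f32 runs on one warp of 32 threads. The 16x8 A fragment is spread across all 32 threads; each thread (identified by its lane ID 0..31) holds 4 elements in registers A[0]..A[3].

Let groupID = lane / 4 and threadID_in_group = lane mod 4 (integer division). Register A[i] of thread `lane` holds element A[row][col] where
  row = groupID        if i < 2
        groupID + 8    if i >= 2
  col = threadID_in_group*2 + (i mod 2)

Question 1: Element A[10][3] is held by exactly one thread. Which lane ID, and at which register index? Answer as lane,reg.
9,3

r: 10->gid=2,r8=1  c: 3->tid=1,i&1=1
L=2*4+1=9  i=1*2+1=3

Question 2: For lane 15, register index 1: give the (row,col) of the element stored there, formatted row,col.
3,7

15: gr=3,th=3
[1] (3+0,3*2+1) = (3,7)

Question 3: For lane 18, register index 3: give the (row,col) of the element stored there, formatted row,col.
18: gr=4,th=2
[3] (4+8,2*2+1) = (12,5)

12,5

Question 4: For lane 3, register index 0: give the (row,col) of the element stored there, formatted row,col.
0,6

3: G=0,T=3
[0] (0+0,3*2+0) = (0,6)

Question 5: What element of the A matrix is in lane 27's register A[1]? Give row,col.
L=27->gid=27>>2=6, tid=27&3=3
[1]->row 6+0=6  col 3·2+1=7

6,7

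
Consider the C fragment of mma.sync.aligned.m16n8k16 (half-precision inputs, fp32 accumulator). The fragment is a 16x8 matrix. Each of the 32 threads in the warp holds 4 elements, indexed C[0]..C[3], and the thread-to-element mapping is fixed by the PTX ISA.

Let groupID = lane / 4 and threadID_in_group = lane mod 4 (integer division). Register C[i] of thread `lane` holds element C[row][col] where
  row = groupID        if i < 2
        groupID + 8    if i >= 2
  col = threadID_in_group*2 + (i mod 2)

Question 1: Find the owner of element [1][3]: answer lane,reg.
r=1⇒gr=1,Rb=0  c=3⇒th=1,odd=1
L=1*4+1=5  i=0*2+1=1

5,1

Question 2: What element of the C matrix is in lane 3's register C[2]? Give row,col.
lane 3: gid=0 (3/4), tid=3 (3%4)
i=2: r=0+8=8, c=3*2+0=6

8,6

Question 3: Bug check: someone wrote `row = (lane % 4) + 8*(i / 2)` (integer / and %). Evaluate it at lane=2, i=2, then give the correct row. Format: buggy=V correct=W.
buggy=10 correct=8

`(lane % 4) + 8*(i / 2)`[2,2]=>10
lane 2=>2/4=0, 2 mod 4=2
i=2  r:0+8=>8  c:2·2+0=>4
row: 10 vs 8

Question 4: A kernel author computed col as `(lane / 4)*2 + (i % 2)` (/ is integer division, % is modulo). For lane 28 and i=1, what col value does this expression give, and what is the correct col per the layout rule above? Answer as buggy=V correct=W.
buggy=15 correct=1

`(lane / 4)*2 + (i % 2)`[28,1]->15
L=28->gid=28>>2=7, tid=28&3=0
[1]->row 7+0=7  col 0·2+1=1
col: 15 vs 1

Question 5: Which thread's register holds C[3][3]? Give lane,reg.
13,1

r=3⇒gr=3,Rb=0  c=3⇒th=1,odd=1
L=3*4+1=13  i=0*2+1=1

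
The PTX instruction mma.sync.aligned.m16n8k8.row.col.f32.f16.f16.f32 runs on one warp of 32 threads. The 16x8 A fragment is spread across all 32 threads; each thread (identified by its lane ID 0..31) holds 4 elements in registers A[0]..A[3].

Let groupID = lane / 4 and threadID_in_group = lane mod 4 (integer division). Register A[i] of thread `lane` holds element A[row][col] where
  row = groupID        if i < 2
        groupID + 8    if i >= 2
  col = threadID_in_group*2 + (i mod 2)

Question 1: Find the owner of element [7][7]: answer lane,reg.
r:7=>grp=7,rB=0  c:7=>tig=3,lo=1
L=7*4+3=31  i=0*2+1=1

31,1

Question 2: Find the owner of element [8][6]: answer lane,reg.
3,2

r: 8->gid=0,r8=1  c: 6->tid=3,i&1=0
L=0*4+3=3  i=1*2+0=2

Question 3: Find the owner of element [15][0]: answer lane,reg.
28,2

r=15⇒gr=7,Rb=1  c=0⇒th=0,odd=0
L=7*4+0=28  i=1*2+0=2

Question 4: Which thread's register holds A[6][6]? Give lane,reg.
27,0

r=6⇒gr=6,Rb=0  c=6⇒th=3,odd=0
L=6*4+3=27  i=0*2+0=0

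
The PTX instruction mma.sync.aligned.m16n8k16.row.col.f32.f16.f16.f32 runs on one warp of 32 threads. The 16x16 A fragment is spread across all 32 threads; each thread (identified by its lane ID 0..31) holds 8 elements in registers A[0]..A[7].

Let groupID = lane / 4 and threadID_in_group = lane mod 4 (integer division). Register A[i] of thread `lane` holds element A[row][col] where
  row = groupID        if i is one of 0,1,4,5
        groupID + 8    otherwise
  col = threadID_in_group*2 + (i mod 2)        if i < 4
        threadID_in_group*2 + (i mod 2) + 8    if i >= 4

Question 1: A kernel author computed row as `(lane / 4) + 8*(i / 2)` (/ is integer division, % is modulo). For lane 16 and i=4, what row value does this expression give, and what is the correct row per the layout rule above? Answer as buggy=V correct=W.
`(lane / 4) + 8*(i / 2)`[16,4]→20
L=16→G=16>>2=4, T=16&3=0
[4]→row 4+0=4  col 0·2+0+8=8
row: 20 vs 4

buggy=20 correct=4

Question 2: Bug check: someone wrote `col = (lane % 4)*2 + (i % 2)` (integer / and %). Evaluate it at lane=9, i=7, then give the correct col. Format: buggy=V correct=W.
buggy=3 correct=11

`(lane % 4)*2 + (i % 2)`[9,7]->3
9: gid=2,tid=1
[7] (2+8,1*2+1+8) = (10,11)
col: 3 vs 11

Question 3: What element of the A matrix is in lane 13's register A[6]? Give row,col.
13: grp=3,tig=1
[6] (3+8,1*2+0+8) = (11,10)

11,10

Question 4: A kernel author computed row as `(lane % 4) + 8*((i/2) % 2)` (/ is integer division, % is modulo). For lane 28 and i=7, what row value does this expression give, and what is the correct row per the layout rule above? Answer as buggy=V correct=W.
buggy=8 correct=15

`(lane % 4) + 8*((i/2) % 2)`[28,7]⇒8
28: gr=7,th=0
[7] (7+8,0*2+1+8) = (15,9)
row: 8 vs 15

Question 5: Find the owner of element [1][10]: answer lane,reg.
5,4

r: 1->gid=1,r8=0  c: 10->c8=1,tid=1,i&1=0
L=1*4+1=5  i=1*4+0*2+0=4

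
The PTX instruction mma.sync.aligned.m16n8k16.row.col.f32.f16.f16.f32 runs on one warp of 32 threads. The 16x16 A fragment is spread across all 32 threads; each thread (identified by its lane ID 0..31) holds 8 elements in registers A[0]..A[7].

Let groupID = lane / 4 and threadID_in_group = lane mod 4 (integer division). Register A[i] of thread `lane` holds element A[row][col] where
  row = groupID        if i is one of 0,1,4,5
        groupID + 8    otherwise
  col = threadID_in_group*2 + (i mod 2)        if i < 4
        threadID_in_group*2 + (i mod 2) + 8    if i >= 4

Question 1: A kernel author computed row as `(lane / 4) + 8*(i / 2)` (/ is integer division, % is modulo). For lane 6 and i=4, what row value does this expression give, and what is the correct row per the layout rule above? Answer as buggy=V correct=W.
`(lane / 4) + 8*(i / 2)`[6,4]->17
6: gid=1,tid=2
[4] (1+0,2*2+0+8) = (1,12)
row: 17 vs 1

buggy=17 correct=1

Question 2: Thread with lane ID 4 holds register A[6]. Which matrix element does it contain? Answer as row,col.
lane 4: G=1 (4/4), T=0 (4%4)
i=6: r=1+8=9, c=0*2+0+8=8

9,8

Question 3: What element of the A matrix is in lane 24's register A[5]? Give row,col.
6,9

lane 24: gid=6 (24/4), tid=0 (24%4)
i=5: r=6+0=6, c=0*2+1+8=9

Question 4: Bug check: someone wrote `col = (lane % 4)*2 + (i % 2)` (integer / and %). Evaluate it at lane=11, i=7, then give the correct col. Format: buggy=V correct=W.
buggy=7 correct=15

`(lane % 4)*2 + (i % 2)`[11,7]→7
lane 11: G=2 (11/4), T=3 (11%4)
i=7: r=2+8=10, c=3*2+1+8=15
col: 7 vs 15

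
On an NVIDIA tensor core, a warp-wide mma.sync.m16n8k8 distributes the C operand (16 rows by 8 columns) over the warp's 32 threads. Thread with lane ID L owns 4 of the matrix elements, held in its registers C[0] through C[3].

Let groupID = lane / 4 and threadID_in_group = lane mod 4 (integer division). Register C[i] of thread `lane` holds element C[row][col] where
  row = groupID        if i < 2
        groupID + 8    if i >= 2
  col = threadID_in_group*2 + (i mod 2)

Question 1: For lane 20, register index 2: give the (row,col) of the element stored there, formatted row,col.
lane 20: grp=5 (20/4), tig=0 (20%4)
i=2: r=5+8=13, c=0*2+0=0

13,0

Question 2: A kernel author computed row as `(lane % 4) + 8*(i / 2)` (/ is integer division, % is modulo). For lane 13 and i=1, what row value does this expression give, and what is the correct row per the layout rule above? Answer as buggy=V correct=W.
`(lane % 4) + 8*(i / 2)`[13,1]->1
lane 13->13/4=3, 13 mod 4=1
i=1  r:3+0->3  c:2·1+1->3
row: 1 vs 3

buggy=1 correct=3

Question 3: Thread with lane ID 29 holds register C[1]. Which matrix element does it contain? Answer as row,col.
7,3

29: gid=7,tid=1
[1] (7+0,1*2+1) = (7,3)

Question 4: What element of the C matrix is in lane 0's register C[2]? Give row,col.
8,0

L=0→G=0>>2=0, T=0&3=0
[2]→row 0+8=8  col 0·2+0=0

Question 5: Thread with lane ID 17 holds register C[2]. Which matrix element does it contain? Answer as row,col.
12,2

17: gr=4,th=1
[2] (4+8,1*2+0) = (12,2)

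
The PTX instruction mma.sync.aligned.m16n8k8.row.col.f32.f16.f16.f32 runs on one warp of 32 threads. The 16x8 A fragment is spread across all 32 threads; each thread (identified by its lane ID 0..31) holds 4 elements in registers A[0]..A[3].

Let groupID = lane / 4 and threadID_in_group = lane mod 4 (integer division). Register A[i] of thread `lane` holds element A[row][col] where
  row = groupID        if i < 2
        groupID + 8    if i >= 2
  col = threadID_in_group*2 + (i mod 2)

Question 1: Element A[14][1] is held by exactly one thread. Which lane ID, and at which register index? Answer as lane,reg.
r=14->g=6,rb=1  c=1->t=0,b0=1
L=6*4+0=24  i=1*2+1=3

24,3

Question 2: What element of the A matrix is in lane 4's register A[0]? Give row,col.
1,0

lane 4: gid=1 (4/4), tid=0 (4%4)
i=0: r=1+0=1, c=0*2+0=0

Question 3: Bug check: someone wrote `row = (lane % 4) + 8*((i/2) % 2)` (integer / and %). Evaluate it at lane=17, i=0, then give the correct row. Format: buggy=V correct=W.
buggy=1 correct=4

`(lane % 4) + 8*((i/2) % 2)`[17,0]=>1
lane 17=>17/4=4, 17 mod 4=1
i=0  r:4+0=>4  c:2·1+0=>2
row: 1 vs 4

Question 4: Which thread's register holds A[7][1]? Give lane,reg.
28,1

r=7⇒gr=7,Rb=0  c=1⇒th=0,odd=1
L=7*4+0=28  i=0*2+1=1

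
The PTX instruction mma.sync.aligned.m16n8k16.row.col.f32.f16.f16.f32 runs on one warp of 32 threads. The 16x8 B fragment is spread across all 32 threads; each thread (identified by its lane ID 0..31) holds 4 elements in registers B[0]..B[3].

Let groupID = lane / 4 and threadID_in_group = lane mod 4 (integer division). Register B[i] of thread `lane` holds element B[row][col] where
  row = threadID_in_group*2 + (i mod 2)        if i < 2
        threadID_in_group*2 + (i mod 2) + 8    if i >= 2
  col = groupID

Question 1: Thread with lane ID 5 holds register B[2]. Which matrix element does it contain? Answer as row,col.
10,1

lane 5: gr=1 (5/4), th=1 (5%4)
i=2: r=1*2+0+8=10, c=gr=1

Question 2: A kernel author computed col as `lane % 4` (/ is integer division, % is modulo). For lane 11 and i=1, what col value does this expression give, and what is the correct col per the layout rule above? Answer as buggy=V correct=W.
`lane % 4`[11,1]→3
11: G=2,T=3
[1] (3*2+1+0,2) = (7,2)
col: 3 vs 2

buggy=3 correct=2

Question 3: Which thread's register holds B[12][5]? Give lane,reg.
22,2

c=5⇒gr=5  r=12⇒Rb=1,th=2,odd=0
L=5*4+2=22  i=1*2+0=2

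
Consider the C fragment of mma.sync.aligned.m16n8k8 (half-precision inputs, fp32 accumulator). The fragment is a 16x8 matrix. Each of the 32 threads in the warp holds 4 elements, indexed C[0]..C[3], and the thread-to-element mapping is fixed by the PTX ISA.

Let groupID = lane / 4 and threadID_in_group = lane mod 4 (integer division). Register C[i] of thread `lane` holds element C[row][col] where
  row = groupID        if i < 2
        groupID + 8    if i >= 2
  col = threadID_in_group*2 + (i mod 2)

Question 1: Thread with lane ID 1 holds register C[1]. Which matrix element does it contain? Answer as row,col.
lane 1: gid=0 (1/4), tid=1 (1%4)
i=1: r=0+0=0, c=1*2+1=3

0,3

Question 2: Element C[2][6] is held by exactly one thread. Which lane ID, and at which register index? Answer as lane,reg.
11,0

r=2→G=2,rhi=0  c=6→T=3,p=0
L=2*4+3=11  i=0*2+0=0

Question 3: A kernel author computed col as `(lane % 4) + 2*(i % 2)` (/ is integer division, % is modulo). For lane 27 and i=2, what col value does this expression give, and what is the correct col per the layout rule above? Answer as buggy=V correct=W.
buggy=3 correct=6

`(lane % 4) + 2*(i % 2)`[27,2]→3
lane 27→27/4=6, 27 mod 4=3
i=2  r:6+8→14  c:2·3+0→6
col: 3 vs 6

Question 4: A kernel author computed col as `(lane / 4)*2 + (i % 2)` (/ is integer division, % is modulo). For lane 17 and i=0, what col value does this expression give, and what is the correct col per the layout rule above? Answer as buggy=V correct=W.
`(lane / 4)*2 + (i % 2)`[17,0]⇒8
lane 17: gr=4 (17/4), th=1 (17%4)
i=0: r=4+0=4, c=1*2+0=2
col: 8 vs 2

buggy=8 correct=2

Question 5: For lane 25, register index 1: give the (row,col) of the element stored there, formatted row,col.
25: grp=6,tig=1
[1] (6+0,1*2+1) = (6,3)

6,3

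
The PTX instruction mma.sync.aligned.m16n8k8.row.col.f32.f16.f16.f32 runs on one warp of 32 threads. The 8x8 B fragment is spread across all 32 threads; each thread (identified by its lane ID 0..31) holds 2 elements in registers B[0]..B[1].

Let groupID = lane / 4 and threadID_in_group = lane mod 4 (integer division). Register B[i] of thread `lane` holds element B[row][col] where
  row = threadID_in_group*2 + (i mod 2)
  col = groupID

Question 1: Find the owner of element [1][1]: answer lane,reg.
4,1

c:1=>grp=1  r:1=>tig=0,lo=1
L=1*4+0=4  i=1=1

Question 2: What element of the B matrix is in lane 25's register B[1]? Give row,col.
lane 25: g=6 (25/4), t=1 (25%4)
i=1: r=1*2+1=3, c=g=6

3,6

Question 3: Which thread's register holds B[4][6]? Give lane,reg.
26,0

c=6⇒gr=6  r=4⇒th=2,odd=0
L=6*4+2=26  i=0=0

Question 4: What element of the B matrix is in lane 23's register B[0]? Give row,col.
6,5

lane 23: gid=5 (23/4), tid=3 (23%4)
i=0: r=3*2+0=6, c=gid=5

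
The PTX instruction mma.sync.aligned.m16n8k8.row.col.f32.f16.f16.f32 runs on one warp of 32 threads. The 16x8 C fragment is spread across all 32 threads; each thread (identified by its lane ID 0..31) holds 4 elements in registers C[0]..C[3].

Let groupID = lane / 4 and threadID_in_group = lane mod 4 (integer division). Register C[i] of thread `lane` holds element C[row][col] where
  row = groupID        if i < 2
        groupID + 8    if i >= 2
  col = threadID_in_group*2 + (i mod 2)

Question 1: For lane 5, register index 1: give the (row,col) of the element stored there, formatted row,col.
lane 5=>5/4=1, 5 mod 4=1
i=1  r:1+0=>1  c:2·1+1=>3

1,3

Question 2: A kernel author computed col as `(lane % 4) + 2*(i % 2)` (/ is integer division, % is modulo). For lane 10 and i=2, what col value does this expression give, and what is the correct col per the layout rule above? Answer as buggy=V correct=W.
`(lane % 4) + 2*(i % 2)`[10,2]->2
L=10->gid=10>>2=2, tid=10&3=2
[2]->row 2+8=10  col 2·2+0=4
col: 2 vs 4

buggy=2 correct=4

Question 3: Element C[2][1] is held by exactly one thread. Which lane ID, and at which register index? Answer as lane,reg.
8,1

r=2⇒gr=2,Rb=0  c=1⇒th=0,odd=1
L=2*4+0=8  i=0*2+1=1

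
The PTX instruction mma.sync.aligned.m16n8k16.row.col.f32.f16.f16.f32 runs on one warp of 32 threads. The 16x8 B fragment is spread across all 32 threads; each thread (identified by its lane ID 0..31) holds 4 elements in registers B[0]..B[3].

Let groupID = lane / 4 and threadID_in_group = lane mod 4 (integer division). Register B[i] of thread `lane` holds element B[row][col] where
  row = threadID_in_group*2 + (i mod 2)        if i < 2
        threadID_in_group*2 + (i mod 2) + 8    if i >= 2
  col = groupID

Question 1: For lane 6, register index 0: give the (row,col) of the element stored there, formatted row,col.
lane 6: g=1 (6/4), t=2 (6%4)
i=0: r=2*2+0+0=4, c=g=1

4,1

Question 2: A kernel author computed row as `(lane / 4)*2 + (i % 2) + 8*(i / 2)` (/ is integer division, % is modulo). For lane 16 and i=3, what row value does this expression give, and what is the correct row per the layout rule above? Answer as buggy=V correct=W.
buggy=17 correct=9

`(lane / 4)*2 + (i % 2) + 8*(i / 2)`[16,3]=>17
16: grp=4,tig=0
[3] (0*2+1+8,4) = (9,4)
row: 17 vs 9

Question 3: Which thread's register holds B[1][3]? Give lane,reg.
12,1

c=3→G=3  r=1→rhi=0,T=0,p=1
L=3*4+0=12  i=0*2+1=1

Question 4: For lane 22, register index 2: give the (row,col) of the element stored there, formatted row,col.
12,5

L=22->g=22>>2=5, t=22&3=2
[2]->row 2·2+0+8=12  col g=5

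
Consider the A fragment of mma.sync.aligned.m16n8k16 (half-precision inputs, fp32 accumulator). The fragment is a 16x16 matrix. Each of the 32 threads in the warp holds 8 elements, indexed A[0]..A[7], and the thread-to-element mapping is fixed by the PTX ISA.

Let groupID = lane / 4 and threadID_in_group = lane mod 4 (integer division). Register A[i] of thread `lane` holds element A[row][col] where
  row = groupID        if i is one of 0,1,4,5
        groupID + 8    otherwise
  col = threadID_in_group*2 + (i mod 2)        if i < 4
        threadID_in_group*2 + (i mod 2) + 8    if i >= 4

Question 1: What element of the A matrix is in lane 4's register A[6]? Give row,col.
lane 4: grp=1 (4/4), tig=0 (4%4)
i=6: r=1+8=9, c=0*2+0+8=8

9,8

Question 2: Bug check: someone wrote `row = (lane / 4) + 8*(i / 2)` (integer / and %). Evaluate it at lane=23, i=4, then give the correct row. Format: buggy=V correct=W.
buggy=21 correct=5

`(lane / 4) + 8*(i / 2)`[23,4]→21
23: G=5,T=3
[4] (5+0,3*2+0+8) = (5,14)
row: 21 vs 5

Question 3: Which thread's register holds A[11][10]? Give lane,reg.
13,6

r:11=>grp=3,rB=1  c:10=>cB=1,tig=1,lo=0
L=3*4+1=13  i=1*4+1*2+0=6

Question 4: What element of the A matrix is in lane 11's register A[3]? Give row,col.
10,7

11: grp=2,tig=3
[3] (2+8,3*2+1+0) = (10,7)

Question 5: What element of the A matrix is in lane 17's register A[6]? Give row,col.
12,10

17: gid=4,tid=1
[6] (4+8,1*2+0+8) = (12,10)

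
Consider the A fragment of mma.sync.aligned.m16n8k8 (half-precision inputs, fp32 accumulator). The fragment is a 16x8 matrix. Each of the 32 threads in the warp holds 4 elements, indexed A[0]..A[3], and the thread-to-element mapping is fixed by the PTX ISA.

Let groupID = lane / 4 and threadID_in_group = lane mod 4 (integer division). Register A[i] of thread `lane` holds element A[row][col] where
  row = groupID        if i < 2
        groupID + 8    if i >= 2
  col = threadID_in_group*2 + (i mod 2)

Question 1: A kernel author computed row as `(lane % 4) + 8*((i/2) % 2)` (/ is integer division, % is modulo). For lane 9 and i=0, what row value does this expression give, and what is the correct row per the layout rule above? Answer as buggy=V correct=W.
buggy=1 correct=2

`(lane % 4) + 8*((i/2) % 2)`[9,0]=>1
9: grp=2,tig=1
[0] (2+0,1*2+0) = (2,2)
row: 1 vs 2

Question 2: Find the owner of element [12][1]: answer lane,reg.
r=12⇒gr=4,Rb=1  c=1⇒th=0,odd=1
L=4*4+0=16  i=1*2+1=3

16,3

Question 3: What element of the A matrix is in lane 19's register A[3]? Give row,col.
12,7

19: gr=4,th=3
[3] (4+8,3*2+1) = (12,7)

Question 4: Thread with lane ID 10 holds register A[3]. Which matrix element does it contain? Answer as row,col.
L=10->g=10>>2=2, t=10&3=2
[3]->row 2+8=10  col 2·2+1=5

10,5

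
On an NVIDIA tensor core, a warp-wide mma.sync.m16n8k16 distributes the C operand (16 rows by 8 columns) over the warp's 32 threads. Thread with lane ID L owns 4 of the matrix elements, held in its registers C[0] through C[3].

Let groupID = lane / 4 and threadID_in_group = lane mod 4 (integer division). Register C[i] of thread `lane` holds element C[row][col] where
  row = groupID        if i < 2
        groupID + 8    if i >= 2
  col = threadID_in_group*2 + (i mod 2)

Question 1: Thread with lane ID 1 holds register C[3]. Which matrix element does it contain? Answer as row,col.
8,3

L=1->g=1>>2=0, t=1&3=1
[3]->row 0+8=8  col 1·2+1=3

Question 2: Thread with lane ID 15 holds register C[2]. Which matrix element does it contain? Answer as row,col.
11,6

15: grp=3,tig=3
[2] (3+8,3*2+0) = (11,6)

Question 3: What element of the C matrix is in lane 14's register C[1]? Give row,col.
3,5

lane 14: gid=3 (14/4), tid=2 (14%4)
i=1: r=3+0=3, c=2*2+1=5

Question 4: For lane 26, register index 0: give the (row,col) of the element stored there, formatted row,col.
L=26→G=26>>2=6, T=26&3=2
[0]→row 6+0=6  col 2·2+0=4

6,4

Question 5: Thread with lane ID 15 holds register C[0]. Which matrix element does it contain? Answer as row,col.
lane 15: g=3 (15/4), t=3 (15%4)
i=0: r=3+0=3, c=3*2+0=6

3,6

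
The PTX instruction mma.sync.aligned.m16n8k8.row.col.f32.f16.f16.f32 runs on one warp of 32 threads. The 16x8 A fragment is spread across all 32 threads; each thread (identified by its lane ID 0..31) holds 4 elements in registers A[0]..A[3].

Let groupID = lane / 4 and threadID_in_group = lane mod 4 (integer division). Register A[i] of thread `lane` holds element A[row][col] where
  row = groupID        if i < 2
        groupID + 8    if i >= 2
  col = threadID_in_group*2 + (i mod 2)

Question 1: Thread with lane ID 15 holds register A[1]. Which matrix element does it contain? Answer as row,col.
15: gid=3,tid=3
[1] (3+0,3*2+1) = (3,7)

3,7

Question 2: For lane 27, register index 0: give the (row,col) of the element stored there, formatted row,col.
27: g=6,t=3
[0] (6+0,3*2+0) = (6,6)

6,6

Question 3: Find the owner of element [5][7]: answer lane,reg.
23,1

r=5->g=5,rb=0  c=7->t=3,b0=1
L=5*4+3=23  i=0*2+1=1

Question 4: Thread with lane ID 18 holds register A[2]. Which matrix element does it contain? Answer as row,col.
12,4

L=18->g=18>>2=4, t=18&3=2
[2]->row 4+8=12  col 2·2+0=4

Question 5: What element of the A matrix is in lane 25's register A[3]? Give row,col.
14,3

25: grp=6,tig=1
[3] (6+8,1*2+1) = (14,3)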